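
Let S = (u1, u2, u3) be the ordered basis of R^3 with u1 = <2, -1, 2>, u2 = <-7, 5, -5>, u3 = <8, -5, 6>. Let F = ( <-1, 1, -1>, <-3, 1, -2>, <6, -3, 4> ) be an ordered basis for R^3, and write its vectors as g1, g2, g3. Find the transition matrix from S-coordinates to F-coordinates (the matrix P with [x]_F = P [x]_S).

[[-2, 1, -2], [-2, -2, 0], [-1, -2, 1]]

Let M have columns uj and N have columns gj. Then for every x, N [x]_F = x = M [x]_S, so P = N^(-1) M.
Since det N = -1, N^(-1) has integer entries; multiplying gives P = [[-2, 1, -2], [-2, -2, 0], [-1, -2, 1]].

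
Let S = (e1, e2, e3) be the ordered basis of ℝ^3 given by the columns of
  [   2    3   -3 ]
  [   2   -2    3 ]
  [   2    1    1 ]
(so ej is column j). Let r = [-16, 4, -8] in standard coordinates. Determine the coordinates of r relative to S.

[-2, -4, 0]

[r]_S is the unique c with M c = r, where M has columns e1, ..., e3.
Row-reducing the augmented matrix [M | r] gives c = (-2, -4, 0).
Check: -2e1 - 4e2 + 0·e3 = [-16, 4, -8].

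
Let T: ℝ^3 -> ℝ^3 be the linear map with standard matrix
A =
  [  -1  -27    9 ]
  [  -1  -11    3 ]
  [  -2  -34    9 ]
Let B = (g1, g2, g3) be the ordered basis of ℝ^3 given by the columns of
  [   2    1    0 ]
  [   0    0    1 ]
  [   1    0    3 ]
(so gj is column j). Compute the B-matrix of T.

[[2, 1, -1], [3, -3, 2], [1, -1, -2]]

The j-th column of [T]_B is [T(gj)]_B.
T(g1) = A g1 = <7, 1, 5> = 2g1 + 3g2 + g3, so column 1 is <2, 3, 1>.
Repeating for g2, g3 and assembling the columns gives [[2, 1, -1], [3, -3, 2], [1, -1, -2]].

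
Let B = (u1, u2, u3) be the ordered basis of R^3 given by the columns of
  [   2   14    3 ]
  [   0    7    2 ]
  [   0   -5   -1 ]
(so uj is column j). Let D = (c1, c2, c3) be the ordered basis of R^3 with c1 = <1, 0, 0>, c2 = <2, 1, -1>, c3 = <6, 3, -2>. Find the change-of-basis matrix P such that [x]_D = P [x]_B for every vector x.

Column j of P is [uj]_D, since P maps B-coordinates to D-coordinates.
Expressing u1 in D: u1 = 2c1 + 0·c2 + 0·c3, so column 1 of P is <2, 0, 0>.
Doing the same for each uj gives P = [[2, 0, -1], [0, 1, -1], [0, 2, 1]].

[[2, 0, -1], [0, 1, -1], [0, 2, 1]]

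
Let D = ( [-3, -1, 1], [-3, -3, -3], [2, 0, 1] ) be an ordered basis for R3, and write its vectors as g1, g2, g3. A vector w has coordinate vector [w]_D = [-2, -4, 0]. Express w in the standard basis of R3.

[18, 14, 10]

The coordinates say w = -2g1 - 4g2 + 0·g3; adding the scaled basis vectors gives [18, 14, 10].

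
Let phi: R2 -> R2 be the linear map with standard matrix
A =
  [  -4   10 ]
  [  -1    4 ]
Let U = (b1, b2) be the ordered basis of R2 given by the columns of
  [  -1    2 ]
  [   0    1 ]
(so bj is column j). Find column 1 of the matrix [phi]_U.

<-2, 1>

Compute phi(b1) = A b1 = <4, 1> in standard coordinates.
Then write this in U-coordinates: solve for y in y_1 b1 + y_2 b2 = <4, 1>.
This gives y = <-2, 1>, which is column 1 of [phi]_U.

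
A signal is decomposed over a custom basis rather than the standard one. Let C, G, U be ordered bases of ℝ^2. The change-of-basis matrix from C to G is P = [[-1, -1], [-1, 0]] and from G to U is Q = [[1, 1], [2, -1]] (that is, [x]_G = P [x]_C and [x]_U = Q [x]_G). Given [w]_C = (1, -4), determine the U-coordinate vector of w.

First [w]_G = P [w]_C = (3, -1).
Then [w]_U = Q [w]_G = (2, 7).

(2, 7)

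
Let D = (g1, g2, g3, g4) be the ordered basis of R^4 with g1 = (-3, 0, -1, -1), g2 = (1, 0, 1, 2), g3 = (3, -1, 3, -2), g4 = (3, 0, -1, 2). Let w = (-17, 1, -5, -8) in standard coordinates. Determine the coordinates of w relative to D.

[w]_D is the unique c with M c = w, where M has columns g1, ..., g4.
Solving this 4x4 system gives c = (2, -2, -1, -2).
Check: 2g1 - 2g2 - g3 - 2g4 = (-17, 1, -5, -8).

(2, -2, -1, -2)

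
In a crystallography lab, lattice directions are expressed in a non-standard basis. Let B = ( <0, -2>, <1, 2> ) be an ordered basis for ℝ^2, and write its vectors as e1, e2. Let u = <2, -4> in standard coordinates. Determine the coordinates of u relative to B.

<4, 2>

Write u = c_1 e1 + c_2 e2 and solve for the c_i.
System: 0c_1 + c_2 = 2, -2c_1 + 2c_2 = -4; solving gives c_1 = 4, c_2 = 2.
Check: 4e1 + 2e2 = <2, -4>.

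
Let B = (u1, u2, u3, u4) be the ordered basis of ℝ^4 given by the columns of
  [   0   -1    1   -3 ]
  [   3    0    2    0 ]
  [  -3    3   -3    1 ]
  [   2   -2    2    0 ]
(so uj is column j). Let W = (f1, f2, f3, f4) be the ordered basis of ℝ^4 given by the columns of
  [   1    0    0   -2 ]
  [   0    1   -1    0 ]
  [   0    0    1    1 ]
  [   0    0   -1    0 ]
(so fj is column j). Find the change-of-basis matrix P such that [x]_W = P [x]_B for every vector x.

Take x = uj: its B-coordinates are the j-th standard unit vector, so P e_j — column j of P — equals [uj]_W.
u1 = -2f1 + f2 - 2f3 - f4, giving column 1 = [-2, 1, -2, -1]; repeating for each j gives P = [[-2, 1, -1, -1], [1, 2, 0, 0], [-2, 2, -2, 0], [-1, 1, -1, 1]].

[[-2, 1, -1, -1], [1, 2, 0, 0], [-2, 2, -2, 0], [-1, 1, -1, 1]]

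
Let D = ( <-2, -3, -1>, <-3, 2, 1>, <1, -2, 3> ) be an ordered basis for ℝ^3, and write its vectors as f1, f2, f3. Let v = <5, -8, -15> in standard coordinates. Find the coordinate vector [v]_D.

<2, -4, -3>

Write v = c_1 f1 + ... + c_3 f3 and solve for the c_i.
Gaussian elimination on [M | v] yields c = (2, -4, -3).
Check: 2f1 - 4f2 - 3f3 = <5, -8, -15>.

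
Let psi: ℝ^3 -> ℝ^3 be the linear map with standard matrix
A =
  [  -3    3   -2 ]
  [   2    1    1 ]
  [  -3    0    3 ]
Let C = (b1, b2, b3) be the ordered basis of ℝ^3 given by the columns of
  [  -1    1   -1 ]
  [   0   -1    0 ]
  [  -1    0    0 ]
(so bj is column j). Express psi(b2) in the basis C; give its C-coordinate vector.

Column 2 of [psi]_C is the C-coordinate vector of psi(b2).
In standard coordinates psi(b2) = A b2 = (-6, 1, -3).
Converting to C: (-6, 1, -3) = 3b1 - b2 + 2b3, so the coordinate vector is (3, -1, 2).

(3, -1, 2)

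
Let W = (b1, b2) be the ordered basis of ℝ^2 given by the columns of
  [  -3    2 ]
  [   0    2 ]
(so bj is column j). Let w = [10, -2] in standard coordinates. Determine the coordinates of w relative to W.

Write w = c_1 b1 + c_2 b2 and solve for the c_i.
System: -3c_1 + 2c_2 = 10, 0c_1 + 2c_2 = -2; solving gives c_1 = -4, c_2 = -1.
Check: -4b1 - b2 = [10, -2].

[-4, -1]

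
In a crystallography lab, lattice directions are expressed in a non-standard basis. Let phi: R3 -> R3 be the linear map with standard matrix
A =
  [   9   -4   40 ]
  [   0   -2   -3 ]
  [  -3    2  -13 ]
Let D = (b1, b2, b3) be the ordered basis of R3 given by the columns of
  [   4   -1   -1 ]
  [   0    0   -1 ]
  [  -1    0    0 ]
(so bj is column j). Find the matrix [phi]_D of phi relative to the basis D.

Let P have columns b1, ..., b3. Then [phi]_D = P^(-1) A P.
Here det P = -1, so P^(-1) is integer; computing A P first and then P^(-1)(A P) gives [[-1, -3, -1], [3, -3, 3], [-3, 0, -2]].

[[-1, -3, -1], [3, -3, 3], [-3, 0, -2]]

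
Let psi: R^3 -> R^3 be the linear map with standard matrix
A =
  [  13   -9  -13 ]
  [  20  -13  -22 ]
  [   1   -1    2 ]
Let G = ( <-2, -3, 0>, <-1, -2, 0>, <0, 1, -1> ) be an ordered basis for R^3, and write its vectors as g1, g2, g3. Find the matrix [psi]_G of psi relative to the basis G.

[[-2, -3, -2], [3, 1, 0], [-1, -1, 3]]

Let P have columns g1, ..., g3. Then [psi]_G = P^(-1) A P.
Here det P = -1, so P^(-1) is integer; computing A P first and then P^(-1)(A P) gives [[-2, -3, -2], [3, 1, 0], [-1, -1, 3]].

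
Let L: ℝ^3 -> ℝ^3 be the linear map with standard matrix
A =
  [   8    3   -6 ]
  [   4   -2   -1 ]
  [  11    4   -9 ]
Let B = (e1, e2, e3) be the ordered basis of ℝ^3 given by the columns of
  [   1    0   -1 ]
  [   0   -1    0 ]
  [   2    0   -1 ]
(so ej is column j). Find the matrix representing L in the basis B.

[[-3, -1, 0], [-2, -2, 3], [1, 2, 2]]

With P the matrix whose columns are e1, ..., e3, [L]_B = P^(-1) A P.
Column by column: L(e1) = A e1 = (-4, 2, -7); its B-coordinates (-3, -2, 1) give column 1.
Continuing for each basis vector yields [L]_B = [[-3, -1, 0], [-2, -2, 3], [1, 2, 2]].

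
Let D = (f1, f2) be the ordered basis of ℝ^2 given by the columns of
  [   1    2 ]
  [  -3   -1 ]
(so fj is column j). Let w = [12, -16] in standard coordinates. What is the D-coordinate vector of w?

[4, 4]

[w]_D is the unique c with M c = w, where M has columns f1, f2.
System: c_1 + 2c_2 = 12, -3c_1 - c_2 = -16; solving gives c_1 = 4, c_2 = 4.
Check: 4f1 + 4f2 = [12, -16].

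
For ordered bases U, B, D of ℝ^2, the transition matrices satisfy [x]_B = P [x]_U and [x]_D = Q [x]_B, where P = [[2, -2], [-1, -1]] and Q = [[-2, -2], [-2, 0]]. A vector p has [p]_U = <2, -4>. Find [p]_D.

<-28, -24>

Apply P to get B-coordinates <12, 2>, then Q to get D-coordinates.
The result is [p]_D = <-28, -24>.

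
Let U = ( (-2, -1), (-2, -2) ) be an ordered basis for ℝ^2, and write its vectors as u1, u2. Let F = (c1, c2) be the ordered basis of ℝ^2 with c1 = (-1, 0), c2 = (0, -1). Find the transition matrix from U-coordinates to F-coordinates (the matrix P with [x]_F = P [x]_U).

Let M have columns uj and N have columns cj. Then for every x, N [x]_F = x = M [x]_U, so P = N^(-1) M.
Since det N = 1, N^(-1) has integer entries; multiplying gives P = [[2, 2], [1, 2]].

[[2, 2], [1, 2]]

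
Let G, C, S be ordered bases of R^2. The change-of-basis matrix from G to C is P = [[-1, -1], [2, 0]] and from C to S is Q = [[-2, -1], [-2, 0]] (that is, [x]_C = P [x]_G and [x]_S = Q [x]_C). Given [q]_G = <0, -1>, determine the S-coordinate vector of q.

Composing the changes, [q]_S = Q P [q]_G.
Q P = [[0, 2], [2, 2]]; applying this to <0, -1> gives <-2, -2>.

<-2, -2>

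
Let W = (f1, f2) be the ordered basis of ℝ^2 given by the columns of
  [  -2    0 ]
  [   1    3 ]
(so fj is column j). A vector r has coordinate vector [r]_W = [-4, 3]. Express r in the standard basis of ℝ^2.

[8, 5]

By definition r = -4f1 + 3f2.
Summing componentwise gives [8, 5].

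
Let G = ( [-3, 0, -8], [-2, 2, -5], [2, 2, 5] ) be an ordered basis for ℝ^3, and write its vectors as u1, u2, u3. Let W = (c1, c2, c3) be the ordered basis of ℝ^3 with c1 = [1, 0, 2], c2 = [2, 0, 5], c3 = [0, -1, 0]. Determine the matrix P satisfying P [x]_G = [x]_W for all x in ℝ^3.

[[1, 0, 0], [-2, -1, 1], [0, -2, -2]]

Let M have columns uj and N have columns cj. Then for every x, N [x]_W = x = M [x]_G, so P = N^(-1) M.
Since det N = 1, N^(-1) has integer entries; multiplying gives P = [[1, 0, 0], [-2, -1, 1], [0, -2, -2]].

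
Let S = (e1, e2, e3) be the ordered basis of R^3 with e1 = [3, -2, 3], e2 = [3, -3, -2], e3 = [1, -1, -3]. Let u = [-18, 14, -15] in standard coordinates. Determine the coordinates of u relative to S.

[-4, -3, 3]

Write u = c_1 e1 + ... + c_3 e3 and solve for the c_i.
Row-reducing the augmented matrix [M | u] gives c = (-4, -3, 3).
Check: -4e1 - 3e2 + 3e3 = [-18, 14, -15].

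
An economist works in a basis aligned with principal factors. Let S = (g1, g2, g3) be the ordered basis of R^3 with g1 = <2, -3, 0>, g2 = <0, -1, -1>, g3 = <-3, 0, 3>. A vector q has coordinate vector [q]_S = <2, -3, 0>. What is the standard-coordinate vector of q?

<4, -3, 3>

The coordinates say q = 2g1 - 3g2 + 0·g3; adding the scaled basis vectors gives <4, -3, 3>.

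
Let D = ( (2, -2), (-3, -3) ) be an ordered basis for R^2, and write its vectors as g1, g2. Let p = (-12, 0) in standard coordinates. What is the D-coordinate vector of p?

We seek scalars with c_1 g1 + c_2 g2 = p; equivalently solve M c = p where the columns of M are g1, g2.
System: 2c_1 - 3c_2 = -12, -2c_1 - 3c_2 = 0; solving gives c_1 = -3, c_2 = 2.
Check: -3g1 + 2g2 = (-12, 0).

(-3, 2)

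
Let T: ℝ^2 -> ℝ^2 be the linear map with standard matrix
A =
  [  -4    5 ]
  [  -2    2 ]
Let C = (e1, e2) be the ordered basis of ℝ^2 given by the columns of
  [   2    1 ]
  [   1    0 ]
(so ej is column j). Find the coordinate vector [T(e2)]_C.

Compute T(e2) = A e2 = [-4, -2] in standard coordinates.
Then write this in C-coordinates: solve for y in y_1 e1 + y_2 e2 = [-4, -2].
This gives y = [-2, 0], which is column 2 of [T]_C.

[-2, 0]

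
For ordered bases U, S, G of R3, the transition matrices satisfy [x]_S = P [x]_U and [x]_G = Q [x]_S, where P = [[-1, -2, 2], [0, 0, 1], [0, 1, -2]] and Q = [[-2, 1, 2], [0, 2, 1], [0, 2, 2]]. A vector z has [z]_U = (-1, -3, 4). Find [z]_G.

Apply P to get S-coordinates (15, 4, -11), then Q to get G-coordinates.
The result is [z]_G = (-48, -3, -14).

(-48, -3, -14)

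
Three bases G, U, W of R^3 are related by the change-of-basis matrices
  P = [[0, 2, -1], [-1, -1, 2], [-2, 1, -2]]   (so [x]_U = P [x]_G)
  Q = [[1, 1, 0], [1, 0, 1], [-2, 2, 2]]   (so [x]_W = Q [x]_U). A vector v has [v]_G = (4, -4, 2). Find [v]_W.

(-6, -26, -4)

Composing the changes, [v]_W = Q P [v]_G.
Q P = [[-1, 1, 1], [-2, 3, -3], [-6, -4, 2]]; applying this to (4, -4, 2) gives (-6, -26, -4).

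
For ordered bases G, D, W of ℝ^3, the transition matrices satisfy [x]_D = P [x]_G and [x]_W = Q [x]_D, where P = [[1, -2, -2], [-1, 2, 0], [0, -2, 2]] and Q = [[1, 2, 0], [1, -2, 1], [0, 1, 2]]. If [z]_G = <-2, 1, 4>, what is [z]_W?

Composing the changes, [z]_W = Q P [z]_G.
Q P = [[-1, 2, -2], [3, -8, 0], [-1, -2, 4]]; applying this to <-2, 1, 4> gives <-4, -14, 16>.

<-4, -14, 16>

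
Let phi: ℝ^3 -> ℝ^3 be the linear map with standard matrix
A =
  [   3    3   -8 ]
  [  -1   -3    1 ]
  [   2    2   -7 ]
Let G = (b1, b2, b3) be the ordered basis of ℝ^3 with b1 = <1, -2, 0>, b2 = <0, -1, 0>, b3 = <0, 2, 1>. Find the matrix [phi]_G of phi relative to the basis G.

[[-3, -3, -2], [-3, -1, 3], [-2, -2, -3]]

The j-th column of [phi]_G is [phi(bj)]_G.
phi(b1) = A b1 = <-3, 5, -2> = -3b1 - 3b2 - 2b3, so column 1 is <-3, -3, -2>.
Repeating for b2, b3 and assembling the columns gives [[-3, -3, -2], [-3, -1, 3], [-2, -2, -3]].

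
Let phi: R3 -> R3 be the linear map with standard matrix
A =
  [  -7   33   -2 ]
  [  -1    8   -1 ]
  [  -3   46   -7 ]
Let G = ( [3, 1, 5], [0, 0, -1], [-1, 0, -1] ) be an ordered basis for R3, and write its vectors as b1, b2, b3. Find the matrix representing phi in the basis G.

With P the matrix whose columns are b1, ..., b3, [phi]_G = P^(-1) A P.
Column by column: phi(b1) = A b1 = [2, 0, 2]; its G-coordinates [0, 0, -2] give column 1.
Continuing for each basis vector yields [phi]_G = [[0, 1, 2], [0, -3, 3], [-2, 1, -3]].

[[0, 1, 2], [0, -3, 3], [-2, 1, -3]]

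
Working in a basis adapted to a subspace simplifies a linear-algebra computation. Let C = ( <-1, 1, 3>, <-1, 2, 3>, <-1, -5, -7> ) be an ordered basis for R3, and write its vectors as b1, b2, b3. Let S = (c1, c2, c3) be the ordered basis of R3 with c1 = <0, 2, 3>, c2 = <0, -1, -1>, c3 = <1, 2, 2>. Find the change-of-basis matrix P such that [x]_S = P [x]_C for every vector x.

Column j of P is [bj]_S, since P maps C-coordinates to S-coordinates.
Expressing b1 in S: b1 = 2c1 + c2 - c3, so column 1 of P is <2, 1, -1>.
Doing the same for each bj gives P = [[2, 1, -2], [1, -2, -1], [-1, -1, -1]].

[[2, 1, -2], [1, -2, -1], [-1, -1, -1]]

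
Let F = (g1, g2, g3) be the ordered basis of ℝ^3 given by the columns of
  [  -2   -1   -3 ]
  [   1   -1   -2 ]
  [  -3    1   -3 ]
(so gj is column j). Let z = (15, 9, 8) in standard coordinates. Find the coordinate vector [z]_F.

(-1, -4, -3)

We seek scalars with c_1 g1 + ... + c_3 g3 = z; equivalently solve M c = z where the columns of M are g1, ..., g3.
Row-reducing the augmented matrix [M | z] gives c = (-1, -4, -3).
Check: -g1 - 4g2 - 3g3 = (15, 9, 8).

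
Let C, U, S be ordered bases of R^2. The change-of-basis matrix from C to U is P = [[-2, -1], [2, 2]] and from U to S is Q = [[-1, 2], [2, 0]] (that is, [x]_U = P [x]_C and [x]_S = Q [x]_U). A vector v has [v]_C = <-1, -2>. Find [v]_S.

<-16, 8>

First [v]_U = P [v]_C = <4, -6>.
Then [v]_S = Q [v]_U = <-16, 8>.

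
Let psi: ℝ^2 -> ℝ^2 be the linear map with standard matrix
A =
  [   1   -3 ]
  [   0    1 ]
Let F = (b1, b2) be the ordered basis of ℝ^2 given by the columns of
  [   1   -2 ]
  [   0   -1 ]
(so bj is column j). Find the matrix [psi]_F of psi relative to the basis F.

The j-th column of [psi]_F is [psi(bj)]_F.
psi(b1) = A b1 = <1, 0> = b1 + 0·b2, so column 1 is <1, 0>.
Repeating for b2 and assembling the columns gives [[1, 3], [0, 1]].

[[1, 3], [0, 1]]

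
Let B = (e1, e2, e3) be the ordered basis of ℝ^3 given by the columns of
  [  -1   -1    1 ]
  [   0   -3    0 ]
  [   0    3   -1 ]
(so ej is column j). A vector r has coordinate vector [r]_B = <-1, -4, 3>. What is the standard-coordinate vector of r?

The coordinates say r = -e1 - 4e2 + 3e3; adding the scaled basis vectors gives <8, 12, -15>.

<8, 12, -15>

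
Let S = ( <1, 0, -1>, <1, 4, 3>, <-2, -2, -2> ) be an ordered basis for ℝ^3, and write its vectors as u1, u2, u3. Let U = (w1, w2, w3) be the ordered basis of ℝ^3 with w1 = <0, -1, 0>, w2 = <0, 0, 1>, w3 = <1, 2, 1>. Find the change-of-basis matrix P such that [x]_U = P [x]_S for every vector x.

[[2, -2, -2], [-2, 2, 0], [1, 1, -2]]

Take x = uj: its S-coordinates are the j-th standard unit vector, so P e_j — column j of P — equals [uj]_U.
u1 = 2w1 - 2w2 + w3, giving column 1 = <2, -2, 1>; repeating for each j gives P = [[2, -2, -2], [-2, 2, 0], [1, 1, -2]].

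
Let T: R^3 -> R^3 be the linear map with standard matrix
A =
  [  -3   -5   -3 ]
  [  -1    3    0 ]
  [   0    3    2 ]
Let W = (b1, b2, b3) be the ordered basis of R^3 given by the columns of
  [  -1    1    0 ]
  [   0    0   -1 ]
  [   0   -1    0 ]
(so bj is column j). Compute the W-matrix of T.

With P the matrix whose columns are b1, ..., b3, [T]_W = P^(-1) A P.
Column by column: T(b1) = A b1 = <3, 1, 0>; its W-coordinates <-3, 0, -1> give column 1.
Continuing for each basis vector yields [T]_W = [[-3, 2, -2], [0, 2, 3], [-1, 1, 3]].

[[-3, 2, -2], [0, 2, 3], [-1, 1, 3]]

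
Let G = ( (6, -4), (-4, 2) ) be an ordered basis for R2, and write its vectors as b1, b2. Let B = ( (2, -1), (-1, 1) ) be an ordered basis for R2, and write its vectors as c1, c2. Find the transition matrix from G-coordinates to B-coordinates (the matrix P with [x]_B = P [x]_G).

Let M have columns bj and N have columns cj. Then for every x, N [x]_B = x = M [x]_G, so P = N^(-1) M.
Since det N = 1, N^(-1) has integer entries; multiplying gives P = [[2, -2], [-2, 0]].

[[2, -2], [-2, 0]]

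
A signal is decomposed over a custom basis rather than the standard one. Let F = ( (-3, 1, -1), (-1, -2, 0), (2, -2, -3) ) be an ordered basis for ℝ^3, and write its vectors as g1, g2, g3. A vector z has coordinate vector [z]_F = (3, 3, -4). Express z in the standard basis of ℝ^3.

By definition z = 3g1 + 3g2 - 4g3.
Summing componentwise gives (-20, 5, 9).

(-20, 5, 9)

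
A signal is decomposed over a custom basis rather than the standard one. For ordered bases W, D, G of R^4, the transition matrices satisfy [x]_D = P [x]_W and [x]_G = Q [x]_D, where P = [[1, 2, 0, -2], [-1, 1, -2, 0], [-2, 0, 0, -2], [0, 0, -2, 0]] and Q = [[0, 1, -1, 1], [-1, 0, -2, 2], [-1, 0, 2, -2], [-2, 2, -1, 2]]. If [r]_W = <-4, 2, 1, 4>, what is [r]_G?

<2, 4, 12, 20>

Composing the changes, [r]_G = Q P [r]_W.
Q P = [[1, 1, -4, 2], [3, -2, -4, 6], [-5, -2, 4, -2], [-2, -2, -8, 6]]; applying this to <-4, 2, 1, 4> gives <2, 4, 12, 20>.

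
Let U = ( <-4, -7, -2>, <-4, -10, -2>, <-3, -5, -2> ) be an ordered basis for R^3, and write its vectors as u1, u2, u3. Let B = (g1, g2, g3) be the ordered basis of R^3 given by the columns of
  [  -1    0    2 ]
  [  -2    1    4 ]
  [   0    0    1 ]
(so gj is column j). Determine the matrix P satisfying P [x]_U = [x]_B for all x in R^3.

Let M have columns uj and N have columns gj. Then for every x, N [x]_B = x = M [x]_U, so P = N^(-1) M.
Since det N = -1, N^(-1) has integer entries; multiplying gives P = [[0, 0, -1], [1, -2, 1], [-2, -2, -2]].

[[0, 0, -1], [1, -2, 1], [-2, -2, -2]]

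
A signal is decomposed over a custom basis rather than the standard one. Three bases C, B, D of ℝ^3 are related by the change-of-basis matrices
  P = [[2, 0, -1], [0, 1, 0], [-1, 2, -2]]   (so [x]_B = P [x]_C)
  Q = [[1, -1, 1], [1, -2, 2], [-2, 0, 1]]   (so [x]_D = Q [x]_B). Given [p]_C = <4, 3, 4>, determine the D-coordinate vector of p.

Composing the changes, [p]_D = Q P [p]_C.
Q P = [[1, 1, -3], [0, 2, -5], [-5, 2, 0]]; applying this to <4, 3, 4> gives <-5, -14, -14>.

<-5, -14, -14>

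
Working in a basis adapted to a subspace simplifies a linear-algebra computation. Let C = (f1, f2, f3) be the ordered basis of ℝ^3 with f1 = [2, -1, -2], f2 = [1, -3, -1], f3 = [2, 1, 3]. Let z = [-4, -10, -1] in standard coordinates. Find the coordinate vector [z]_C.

[z]_C is the unique c with M c = z, where M has columns f1, ..., f3.
Solving this 3x3 system gives c = (-3, 4, -1).
Check: -3f1 + 4f2 - f3 = [-4, -10, -1].

[-3, 4, -1]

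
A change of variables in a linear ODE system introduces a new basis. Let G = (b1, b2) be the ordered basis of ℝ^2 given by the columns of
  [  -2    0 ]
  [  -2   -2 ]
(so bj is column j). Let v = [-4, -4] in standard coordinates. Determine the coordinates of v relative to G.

[2, 0]

We seek scalars with c_1 b1 + c_2 b2 = v; equivalently solve M c = v where the columns of M are b1, b2.
System: -2c_1 + 0c_2 = -4, -2c_1 - 2c_2 = -4; solving gives c_1 = 2, c_2 = 0.
Check: 2b1 + 0·b2 = [-4, -4].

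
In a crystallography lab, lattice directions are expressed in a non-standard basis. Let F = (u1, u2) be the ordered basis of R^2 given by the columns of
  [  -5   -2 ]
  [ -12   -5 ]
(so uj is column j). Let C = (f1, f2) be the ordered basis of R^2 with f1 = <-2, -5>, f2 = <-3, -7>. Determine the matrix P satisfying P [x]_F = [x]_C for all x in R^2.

Let M have columns uj and N have columns fj. Then for every x, N [x]_C = x = M [x]_F, so P = N^(-1) M.
Since det N = -1, N^(-1) has integer entries; multiplying gives P = [[1, 1], [1, 0]].

[[1, 1], [1, 0]]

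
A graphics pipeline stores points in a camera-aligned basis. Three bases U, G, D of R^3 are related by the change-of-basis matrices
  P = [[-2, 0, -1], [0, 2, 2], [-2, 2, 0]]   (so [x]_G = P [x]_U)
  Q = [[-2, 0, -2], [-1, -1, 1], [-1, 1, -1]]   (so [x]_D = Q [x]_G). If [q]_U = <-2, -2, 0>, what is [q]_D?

Apply P to get G-coordinates <4, -4, 0>, then Q to get D-coordinates.
The result is [q]_D = <-8, 0, -8>.

<-8, 0, -8>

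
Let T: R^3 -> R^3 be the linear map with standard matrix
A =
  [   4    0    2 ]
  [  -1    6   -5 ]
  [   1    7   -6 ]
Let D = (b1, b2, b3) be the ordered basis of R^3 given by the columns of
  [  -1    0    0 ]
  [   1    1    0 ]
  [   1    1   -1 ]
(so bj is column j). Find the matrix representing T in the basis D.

[[2, -2, 2], [0, 3, 3], [2, 0, -1]]

The j-th column of [T]_D is [T(bj)]_D.
T(b1) = A b1 = <-2, 2, 0> = 2b1 + 0·b2 + 2b3, so column 1 is <2, 0, 2>.
Repeating for b2, b3 and assembling the columns gives [[2, -2, 2], [0, 3, 3], [2, 0, -1]].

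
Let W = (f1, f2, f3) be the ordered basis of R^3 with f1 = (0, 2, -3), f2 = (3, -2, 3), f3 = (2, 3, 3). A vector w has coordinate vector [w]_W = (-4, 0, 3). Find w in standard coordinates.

(6, 1, 21)

By definition w = -4f1 + 0·f2 + 3f3.
Summing componentwise gives (6, 1, 21).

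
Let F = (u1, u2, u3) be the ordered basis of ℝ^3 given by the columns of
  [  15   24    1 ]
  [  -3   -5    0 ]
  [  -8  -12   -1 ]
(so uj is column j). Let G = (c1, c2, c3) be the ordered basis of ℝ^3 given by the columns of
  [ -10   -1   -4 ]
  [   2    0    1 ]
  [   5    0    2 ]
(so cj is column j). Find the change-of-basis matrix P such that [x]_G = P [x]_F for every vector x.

[[-2, -2, -1], [1, 0, 1], [1, -1, 2]]

Column j of P is [uj]_G, since P maps F-coordinates to G-coordinates.
Expressing u1 in G: u1 = -2c1 + c2 + c3, so column 1 of P is (-2, 1, 1).
Doing the same for each uj gives P = [[-2, -2, -1], [1, 0, 1], [1, -1, 2]].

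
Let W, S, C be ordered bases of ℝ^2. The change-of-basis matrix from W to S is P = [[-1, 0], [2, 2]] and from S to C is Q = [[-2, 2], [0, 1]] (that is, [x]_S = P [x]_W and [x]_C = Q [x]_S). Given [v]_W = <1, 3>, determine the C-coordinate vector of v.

First [v]_S = P [v]_W = <-1, 8>.
Then [v]_C = Q [v]_S = <18, 8>.

<18, 8>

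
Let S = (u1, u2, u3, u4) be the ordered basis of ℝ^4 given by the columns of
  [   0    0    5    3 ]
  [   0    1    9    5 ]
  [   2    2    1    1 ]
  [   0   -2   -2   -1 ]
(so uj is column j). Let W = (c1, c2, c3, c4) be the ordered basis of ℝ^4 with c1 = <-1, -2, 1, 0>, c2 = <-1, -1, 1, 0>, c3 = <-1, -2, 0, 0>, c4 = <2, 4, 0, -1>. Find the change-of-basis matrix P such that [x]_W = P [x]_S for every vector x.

[[2, 1, 2, 2], [0, 1, -1, -1], [-2, 2, -2, -2], [0, 2, 2, 1]]

Let M have columns uj and N have columns cj. Then for every x, N [x]_W = x = M [x]_S, so P = N^(-1) M.
Since det N = -1, N^(-1) has integer entries; multiplying gives P = [[2, 1, 2, 2], [0, 1, -1, -1], [-2, 2, -2, -2], [0, 2, 2, 1]].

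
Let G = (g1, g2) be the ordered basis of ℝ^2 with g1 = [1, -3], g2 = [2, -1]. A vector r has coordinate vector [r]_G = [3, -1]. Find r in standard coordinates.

[1, -8]

The coordinates say r = 3g1 - g2; adding the scaled basis vectors gives [1, -8].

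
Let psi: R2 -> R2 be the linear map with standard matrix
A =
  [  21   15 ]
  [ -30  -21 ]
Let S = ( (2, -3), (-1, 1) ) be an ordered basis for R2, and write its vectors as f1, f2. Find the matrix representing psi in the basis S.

The j-th column of [psi]_S is [psi(fj)]_S.
psi(f1) = A f1 = (-3, 3) = 0·f1 + 3f2, so column 1 is (0, 3).
Repeating for f2 and assembling the columns gives [[0, -3], [3, 0]].

[[0, -3], [3, 0]]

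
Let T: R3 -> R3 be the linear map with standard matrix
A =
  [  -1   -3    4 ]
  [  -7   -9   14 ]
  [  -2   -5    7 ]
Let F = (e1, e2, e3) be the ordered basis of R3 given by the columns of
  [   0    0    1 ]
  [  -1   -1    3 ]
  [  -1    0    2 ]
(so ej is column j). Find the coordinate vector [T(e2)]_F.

Compute T(e2) = A e2 = (3, 9, 5) in standard coordinates.
Then write this in F-coordinates: solve for y in y_1 e1 + ... + y_3 e3 = (3, 9, 5).
This gives y = (1, -1, 3), which is column 2 of [T]_F.

(1, -1, 3)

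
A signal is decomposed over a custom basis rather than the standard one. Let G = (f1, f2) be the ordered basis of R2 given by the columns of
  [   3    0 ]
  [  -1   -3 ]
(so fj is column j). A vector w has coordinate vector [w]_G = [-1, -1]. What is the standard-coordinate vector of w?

[-3, 4]

By definition w = -f1 - f2.
Summing componentwise gives [-3, 4].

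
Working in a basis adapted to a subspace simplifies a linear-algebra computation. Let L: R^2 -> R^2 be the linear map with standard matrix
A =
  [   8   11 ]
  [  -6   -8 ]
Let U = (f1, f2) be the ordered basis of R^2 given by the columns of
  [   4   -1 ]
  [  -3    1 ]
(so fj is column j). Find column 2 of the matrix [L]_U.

<1, 1>

Column 2 of [L]_U is the U-coordinate vector of L(f2).
In standard coordinates L(f2) = A f2 = <3, -2>.
Converting to U: <3, -2> = f1 + f2, so the coordinate vector is <1, 1>.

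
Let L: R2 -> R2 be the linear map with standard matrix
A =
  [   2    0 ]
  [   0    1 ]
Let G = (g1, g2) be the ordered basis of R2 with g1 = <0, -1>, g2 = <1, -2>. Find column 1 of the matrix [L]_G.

Compute L(g1) = A g1 = <0, -1> in standard coordinates.
Then write this in G-coordinates: solve for y in y_1 g1 + y_2 g2 = <0, -1>.
This gives y = <1, 0>, which is column 1 of [L]_G.

<1, 0>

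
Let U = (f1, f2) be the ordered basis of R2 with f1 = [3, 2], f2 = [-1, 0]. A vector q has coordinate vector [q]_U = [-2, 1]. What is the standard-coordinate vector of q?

[-7, -4]

The coordinates say q = -2f1 + f2; adding the scaled basis vectors gives [-7, -4].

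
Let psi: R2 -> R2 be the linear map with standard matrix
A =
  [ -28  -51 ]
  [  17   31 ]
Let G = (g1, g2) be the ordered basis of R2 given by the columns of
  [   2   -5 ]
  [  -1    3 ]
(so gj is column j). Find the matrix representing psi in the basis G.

The j-th column of [psi]_G is [psi(gj)]_G.
psi(g1) = A g1 = (-5, 3) = 0·g1 + g2, so column 1 is (0, 1).
Repeating for g2 and assembling the columns gives [[0, 1], [1, 3]].

[[0, 1], [1, 3]]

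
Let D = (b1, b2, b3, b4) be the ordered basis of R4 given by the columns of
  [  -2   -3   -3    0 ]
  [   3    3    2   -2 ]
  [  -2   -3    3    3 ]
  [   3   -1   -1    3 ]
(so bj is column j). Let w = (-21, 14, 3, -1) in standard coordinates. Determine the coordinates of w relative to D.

(0, 4, 3, 2)

We seek scalars with c_1 b1 + ... + c_4 b4 = w; equivalently solve M c = w where the columns of M are b1, ..., b4.
Gaussian elimination on [M | w] yields c = (0, 4, 3, 2).
Check: 0·b1 + 4b2 + 3b3 + 2b4 = (-21, 14, 3, -1).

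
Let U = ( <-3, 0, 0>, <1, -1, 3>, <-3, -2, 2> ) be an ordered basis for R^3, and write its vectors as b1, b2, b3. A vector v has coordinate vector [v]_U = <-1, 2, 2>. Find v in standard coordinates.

The coordinates say v = -b1 + 2b2 + 2b3; adding the scaled basis vectors gives <-1, -6, 10>.

<-1, -6, 10>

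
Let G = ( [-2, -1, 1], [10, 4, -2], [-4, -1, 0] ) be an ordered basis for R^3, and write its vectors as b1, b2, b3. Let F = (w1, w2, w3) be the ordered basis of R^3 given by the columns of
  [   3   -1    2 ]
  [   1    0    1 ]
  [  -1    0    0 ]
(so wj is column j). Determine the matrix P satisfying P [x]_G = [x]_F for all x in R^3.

[[-1, 2, 0], [-1, 0, 2], [0, 2, -1]]

Column j of P is [bj]_F, since P maps G-coordinates to F-coordinates.
Expressing b1 in F: b1 = -w1 - w2 + 0·w3, so column 1 of P is [-1, -1, 0].
Doing the same for each bj gives P = [[-1, 2, 0], [-1, 0, 2], [0, 2, -1]].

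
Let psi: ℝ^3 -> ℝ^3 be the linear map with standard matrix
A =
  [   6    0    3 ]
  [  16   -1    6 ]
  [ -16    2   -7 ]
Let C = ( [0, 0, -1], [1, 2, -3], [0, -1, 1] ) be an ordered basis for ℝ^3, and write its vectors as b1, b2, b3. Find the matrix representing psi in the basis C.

The j-th column of [psi]_C is [psi(bj)]_C.
psi(b1) = A b1 = [-3, -6, 7] = 2b1 - 3b2 + 0·b3, so column 1 is [2, -3, 0].
Repeating for b2, b3 and assembling the columns gives [[2, -2, -1], [-3, -3, 3], [0, -2, -1]].

[[2, -2, -1], [-3, -3, 3], [0, -2, -1]]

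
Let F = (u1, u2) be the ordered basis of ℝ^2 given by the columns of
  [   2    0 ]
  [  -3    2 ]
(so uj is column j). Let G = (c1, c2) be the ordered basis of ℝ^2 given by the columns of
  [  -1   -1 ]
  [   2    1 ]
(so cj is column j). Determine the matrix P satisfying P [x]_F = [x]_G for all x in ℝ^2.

[[-1, 2], [-1, -2]]

Let M have columns uj and N have columns cj. Then for every x, N [x]_G = x = M [x]_F, so P = N^(-1) M.
Since det N = 1, N^(-1) has integer entries; multiplying gives P = [[-1, 2], [-1, -2]].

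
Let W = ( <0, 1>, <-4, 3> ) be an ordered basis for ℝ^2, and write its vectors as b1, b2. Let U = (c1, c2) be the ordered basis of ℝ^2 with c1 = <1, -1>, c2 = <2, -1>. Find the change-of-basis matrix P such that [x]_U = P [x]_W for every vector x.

[[-2, -2], [1, -1]]

Take x = bj: its W-coordinates are the j-th standard unit vector, so P e_j — column j of P — equals [bj]_U.
b1 = -2c1 + c2, giving column 1 = <-2, 1>; repeating for each j gives P = [[-2, -2], [1, -1]].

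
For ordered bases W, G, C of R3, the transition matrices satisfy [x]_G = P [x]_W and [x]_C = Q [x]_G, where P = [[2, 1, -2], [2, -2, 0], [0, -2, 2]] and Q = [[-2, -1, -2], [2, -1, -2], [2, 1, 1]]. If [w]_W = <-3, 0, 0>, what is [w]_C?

<18, -6, -18>

Composing the changes, [w]_C = Q P [w]_W.
Q P = [[-6, 4, 0], [2, 8, -8], [6, -2, -2]]; applying this to <-3, 0, 0> gives <18, -6, -18>.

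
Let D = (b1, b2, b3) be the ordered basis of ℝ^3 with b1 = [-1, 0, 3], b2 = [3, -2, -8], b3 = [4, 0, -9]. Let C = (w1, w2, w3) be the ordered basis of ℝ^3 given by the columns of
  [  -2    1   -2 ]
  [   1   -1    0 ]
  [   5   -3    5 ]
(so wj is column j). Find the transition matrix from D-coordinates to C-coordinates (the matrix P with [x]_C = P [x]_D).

Column j of P is [bj]_C, since P maps D-coordinates to C-coordinates.
Expressing b1 in C: b1 = -w1 - w2 + w3, so column 1 of P is [-1, -1, 1].
Doing the same for each bj gives P = [[-1, -1, -2], [-1, 1, -2], [1, 0, -1]].

[[-1, -1, -2], [-1, 1, -2], [1, 0, -1]]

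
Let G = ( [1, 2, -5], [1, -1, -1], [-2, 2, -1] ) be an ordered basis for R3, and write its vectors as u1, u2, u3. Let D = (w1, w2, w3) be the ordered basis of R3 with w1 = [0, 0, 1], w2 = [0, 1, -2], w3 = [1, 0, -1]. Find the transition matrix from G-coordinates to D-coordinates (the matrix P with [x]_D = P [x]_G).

[[0, -2, 1], [2, -1, 2], [1, 1, -2]]

Take x = uj: its G-coordinates are the j-th standard unit vector, so P e_j — column j of P — equals [uj]_D.
u1 = 0·w1 + 2w2 + w3, giving column 1 = [0, 2, 1]; repeating for each j gives P = [[0, -2, 1], [2, -1, 2], [1, 1, -2]].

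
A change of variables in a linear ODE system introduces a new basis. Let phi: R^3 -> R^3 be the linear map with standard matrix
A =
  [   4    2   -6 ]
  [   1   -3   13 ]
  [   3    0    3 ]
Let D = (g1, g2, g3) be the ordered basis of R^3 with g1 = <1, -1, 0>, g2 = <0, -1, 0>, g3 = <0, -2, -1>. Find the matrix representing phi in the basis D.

[[2, -2, 2], [0, -1, -1], [-3, 0, 3]]

Let P have columns g1, ..., g3. Then [phi]_D = P^(-1) A P.
Here det P = 1, so P^(-1) is integer; computing A P first and then P^(-1)(A P) gives [[2, -2, 2], [0, -1, -1], [-3, 0, 3]].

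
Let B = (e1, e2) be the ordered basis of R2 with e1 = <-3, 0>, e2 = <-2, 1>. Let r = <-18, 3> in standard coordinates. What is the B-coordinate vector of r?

<4, 3>

[r]_B is the unique c with M c = r, where M has columns e1, e2.
System: -3c_1 - 2c_2 = -18, 0c_1 + c_2 = 3; solving gives c_1 = 4, c_2 = 3.
Check: 4e1 + 3e2 = <-18, 3>.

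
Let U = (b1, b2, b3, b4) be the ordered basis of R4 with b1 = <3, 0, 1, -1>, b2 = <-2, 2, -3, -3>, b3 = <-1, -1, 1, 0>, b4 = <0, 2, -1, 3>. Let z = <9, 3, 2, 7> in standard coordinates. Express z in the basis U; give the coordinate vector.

<2, -1, -1, 2>

We seek scalars with c_1 b1 + ... + c_4 b4 = z; equivalently solve M c = z where the columns of M are b1, ..., b4.
Row-reducing the augmented matrix [M | z] gives c = (2, -1, -1, 2).
Check: 2b1 - b2 - b3 + 2b4 = <9, 3, 2, 7>.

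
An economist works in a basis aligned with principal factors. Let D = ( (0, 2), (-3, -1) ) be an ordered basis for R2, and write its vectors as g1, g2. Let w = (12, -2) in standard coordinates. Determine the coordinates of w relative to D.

[w]_D is the unique c with M c = w, where M has columns g1, g2.
System: 0c_1 - 3c_2 = 12, 2c_1 - c_2 = -2; solving gives c_1 = -3, c_2 = -4.
Check: -3g1 - 4g2 = (12, -2).

(-3, -4)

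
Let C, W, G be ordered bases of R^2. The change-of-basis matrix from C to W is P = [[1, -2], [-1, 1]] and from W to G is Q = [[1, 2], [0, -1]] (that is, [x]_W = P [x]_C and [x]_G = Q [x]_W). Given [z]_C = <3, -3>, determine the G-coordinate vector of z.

First [z]_W = P [z]_C = <9, -6>.
Then [z]_G = Q [z]_W = <-3, 6>.

<-3, 6>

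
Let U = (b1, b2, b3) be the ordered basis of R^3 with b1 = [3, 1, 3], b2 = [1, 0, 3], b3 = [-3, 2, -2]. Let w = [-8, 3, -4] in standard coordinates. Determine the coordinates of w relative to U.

[-1, 1, 2]

[w]_U is the unique c with M c = w, where M has columns b1, ..., b3.
Row-reducing the augmented matrix [M | w] gives c = (-1, 1, 2).
Check: -b1 + b2 + 2b3 = [-8, 3, -4].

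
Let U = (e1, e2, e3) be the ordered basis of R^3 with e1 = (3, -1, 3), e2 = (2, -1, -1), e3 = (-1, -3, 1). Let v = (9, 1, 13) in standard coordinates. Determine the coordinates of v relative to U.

Write v = c_1 e1 + ... + c_3 e3 and solve for the c_i.
Solving this 3x3 system gives c = (4, -2, -1).
Check: 4e1 - 2e2 - e3 = (9, 1, 13).

(4, -2, -1)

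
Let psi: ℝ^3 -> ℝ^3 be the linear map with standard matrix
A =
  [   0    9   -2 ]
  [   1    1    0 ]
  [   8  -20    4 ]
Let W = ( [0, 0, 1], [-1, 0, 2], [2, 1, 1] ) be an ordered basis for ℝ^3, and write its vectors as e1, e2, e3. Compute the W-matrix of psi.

[[0, -3, -1], [2, 2, -1], [0, -1, 3]]

With P the matrix whose columns are e1, ..., e3, [psi]_W = P^(-1) A P.
Column by column: psi(e1) = A e1 = [-2, 0, 4]; its W-coordinates [0, 2, 0] give column 1.
Continuing for each basis vector yields [psi]_W = [[0, -3, -1], [2, 2, -1], [0, -1, 3]].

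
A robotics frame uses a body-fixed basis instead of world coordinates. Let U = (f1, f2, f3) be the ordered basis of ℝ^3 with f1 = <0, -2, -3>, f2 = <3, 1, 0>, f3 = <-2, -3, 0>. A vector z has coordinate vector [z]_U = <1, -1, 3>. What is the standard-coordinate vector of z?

<-9, -12, -3>

The coordinates say z = f1 - f2 + 3f3; adding the scaled basis vectors gives <-9, -12, -3>.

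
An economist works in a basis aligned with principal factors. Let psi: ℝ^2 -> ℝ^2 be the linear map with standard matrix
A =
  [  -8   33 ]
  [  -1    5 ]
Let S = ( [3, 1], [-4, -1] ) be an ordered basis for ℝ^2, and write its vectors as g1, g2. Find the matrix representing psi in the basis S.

[[-1, -3], [-3, -2]]

The j-th column of [psi]_S is [psi(gj)]_S.
psi(g1) = A g1 = [9, 2] = -g1 - 3g2, so column 1 is [-1, -3].
Repeating for g2 and assembling the columns gives [[-1, -3], [-3, -2]].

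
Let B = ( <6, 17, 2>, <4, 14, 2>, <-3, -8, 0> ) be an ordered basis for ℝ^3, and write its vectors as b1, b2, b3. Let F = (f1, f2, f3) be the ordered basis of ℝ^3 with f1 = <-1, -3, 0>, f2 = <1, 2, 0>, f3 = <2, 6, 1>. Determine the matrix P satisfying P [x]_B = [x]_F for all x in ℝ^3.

Let M have columns bj and N have columns fj. Then for every x, N [x]_F = x = M [x]_B, so P = N^(-1) M.
Since det N = 1, N^(-1) has integer entries; multiplying gives P = [[-1, -2, 2], [1, -2, -1], [2, 2, 0]].

[[-1, -2, 2], [1, -2, -1], [2, 2, 0]]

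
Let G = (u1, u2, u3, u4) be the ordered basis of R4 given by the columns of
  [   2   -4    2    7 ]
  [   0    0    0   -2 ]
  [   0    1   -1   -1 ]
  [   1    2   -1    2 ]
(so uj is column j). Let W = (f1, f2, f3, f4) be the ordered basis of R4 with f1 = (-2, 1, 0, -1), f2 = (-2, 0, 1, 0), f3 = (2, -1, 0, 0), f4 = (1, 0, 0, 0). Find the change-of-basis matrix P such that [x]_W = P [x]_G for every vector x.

[[-1, -2, 1, -2], [0, 1, -1, -1], [-1, -2, 1, 0], [2, -2, 0, 1]]

Column j of P is [uj]_W, since P maps G-coordinates to W-coordinates.
Expressing u1 in W: u1 = -f1 + 0·f2 - f3 + 2f4, so column 1 of P is (-1, 0, -1, 2).
Doing the same for each uj gives P = [[-1, -2, 1, -2], [0, 1, -1, -1], [-1, -2, 1, 0], [2, -2, 0, 1]].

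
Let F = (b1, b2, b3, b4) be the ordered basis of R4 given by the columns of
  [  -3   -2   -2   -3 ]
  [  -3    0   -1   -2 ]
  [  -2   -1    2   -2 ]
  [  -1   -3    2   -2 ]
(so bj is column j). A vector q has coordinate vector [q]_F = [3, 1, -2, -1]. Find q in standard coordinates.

[-4, -5, -9, -8]

q = M [q]_F, where M has columns b1, ..., b4.
Carrying out the matrix-vector product, q = [-4, -5, -9, -8].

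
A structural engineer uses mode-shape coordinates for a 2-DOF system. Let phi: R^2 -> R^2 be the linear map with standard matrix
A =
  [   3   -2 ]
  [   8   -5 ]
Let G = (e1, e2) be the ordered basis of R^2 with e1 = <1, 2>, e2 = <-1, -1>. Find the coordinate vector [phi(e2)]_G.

<-2, -1>

Column 2 of [phi]_G is the G-coordinate vector of phi(e2).
In standard coordinates phi(e2) = A e2 = <-1, -3>.
Converting to G: <-1, -3> = -2e1 - e2, so the coordinate vector is <-2, -1>.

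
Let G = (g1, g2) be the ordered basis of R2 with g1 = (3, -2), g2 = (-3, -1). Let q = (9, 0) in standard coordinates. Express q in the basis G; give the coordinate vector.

(1, -2)

Write q = c_1 g1 + c_2 g2 and solve for the c_i.
System: 3c_1 - 3c_2 = 9, -2c_1 - c_2 = 0; solving gives c_1 = 1, c_2 = -2.
Check: g1 - 2g2 = (9, 0).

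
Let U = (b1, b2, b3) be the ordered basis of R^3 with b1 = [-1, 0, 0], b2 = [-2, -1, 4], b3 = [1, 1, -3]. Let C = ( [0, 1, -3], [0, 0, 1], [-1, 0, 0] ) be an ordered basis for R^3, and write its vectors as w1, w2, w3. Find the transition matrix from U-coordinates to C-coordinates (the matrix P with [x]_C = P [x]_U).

Column j of P is [bj]_C, since P maps U-coordinates to C-coordinates.
Expressing b1 in C: b1 = 0·w1 + 0·w2 + w3, so column 1 of P is [0, 0, 1].
Doing the same for each bj gives P = [[0, -1, 1], [0, 1, 0], [1, 2, -1]].

[[0, -1, 1], [0, 1, 0], [1, 2, -1]]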